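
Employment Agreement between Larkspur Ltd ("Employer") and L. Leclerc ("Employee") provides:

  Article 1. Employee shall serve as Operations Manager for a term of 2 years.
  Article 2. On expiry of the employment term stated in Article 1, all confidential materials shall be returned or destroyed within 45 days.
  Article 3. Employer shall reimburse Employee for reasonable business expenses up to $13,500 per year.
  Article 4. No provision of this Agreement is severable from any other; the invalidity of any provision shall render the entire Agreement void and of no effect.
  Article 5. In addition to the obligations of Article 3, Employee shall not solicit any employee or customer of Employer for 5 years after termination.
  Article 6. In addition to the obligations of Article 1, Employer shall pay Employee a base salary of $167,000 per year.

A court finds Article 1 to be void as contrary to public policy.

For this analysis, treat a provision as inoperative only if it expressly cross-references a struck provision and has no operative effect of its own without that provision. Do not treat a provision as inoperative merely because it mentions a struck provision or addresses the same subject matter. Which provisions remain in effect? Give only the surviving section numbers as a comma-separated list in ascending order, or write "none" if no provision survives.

none

Article 1 is struck. Article 2 merely fixes the return obligation tied to Article 1; with Article 1 gone it has nothing to operate on and falls away. Article 4 provides that the Agreement is not severable, so the invalidity of any one provision voids the entire Agreement. No provision of the Agreement survives.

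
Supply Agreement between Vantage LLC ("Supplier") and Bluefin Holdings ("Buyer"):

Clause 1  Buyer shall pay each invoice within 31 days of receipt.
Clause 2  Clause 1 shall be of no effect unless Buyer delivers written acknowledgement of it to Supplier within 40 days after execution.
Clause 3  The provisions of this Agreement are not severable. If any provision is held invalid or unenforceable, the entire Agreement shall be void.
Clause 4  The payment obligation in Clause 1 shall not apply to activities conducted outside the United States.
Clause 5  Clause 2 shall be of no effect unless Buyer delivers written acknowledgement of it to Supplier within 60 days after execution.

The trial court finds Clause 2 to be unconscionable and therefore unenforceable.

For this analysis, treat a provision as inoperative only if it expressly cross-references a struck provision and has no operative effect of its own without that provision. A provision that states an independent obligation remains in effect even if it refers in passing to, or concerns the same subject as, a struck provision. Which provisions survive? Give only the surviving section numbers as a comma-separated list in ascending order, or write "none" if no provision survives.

Clause 2 is struck. Clause 5 merely fixes the acknowledgement condition for Clause 2; with Clause 2 gone it has nothing to operate on and falls away. Clause 3 provides that the Agreement is not severable, so the invalidity of any one provision voids the entire Agreement. No provision of the Agreement survives.

none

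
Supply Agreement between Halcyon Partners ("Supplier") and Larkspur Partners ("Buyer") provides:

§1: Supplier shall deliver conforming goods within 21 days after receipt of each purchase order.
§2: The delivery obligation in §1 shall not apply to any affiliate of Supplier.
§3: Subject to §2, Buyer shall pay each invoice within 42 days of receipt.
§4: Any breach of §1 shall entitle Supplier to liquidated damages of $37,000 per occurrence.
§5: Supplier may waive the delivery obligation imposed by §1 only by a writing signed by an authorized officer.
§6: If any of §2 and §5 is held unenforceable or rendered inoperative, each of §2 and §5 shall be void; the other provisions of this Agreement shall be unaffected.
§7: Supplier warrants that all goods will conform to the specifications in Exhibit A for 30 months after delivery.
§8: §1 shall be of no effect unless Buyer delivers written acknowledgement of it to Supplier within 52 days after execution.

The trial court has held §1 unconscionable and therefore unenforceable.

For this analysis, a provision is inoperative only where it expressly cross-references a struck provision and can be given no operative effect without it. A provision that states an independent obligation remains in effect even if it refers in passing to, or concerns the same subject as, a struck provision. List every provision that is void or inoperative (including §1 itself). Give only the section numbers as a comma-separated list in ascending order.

1, 2, 4, 5, 8

§1 is struck. §2 has no operative effect of its own apart from §1 and is therefore inoperative. §4 has no operative effect of its own apart from §1 and is therefore inoperative. The only function of §5 is the waiver condition for §1, so it cannot stand once §1 is removed. §8 merely fixes the acknowledgement condition for §1; with §1 gone it has nothing to operate on and falls away. Although §3 refers to §2, its operative terms do not depend on §2, so it remains in effect. §6 declares §2 and §5 mutually dependent; since one of them has fallen, all of them are of no effect. The remainder continues in force under §6. §3, §6, and §7 remain in effect.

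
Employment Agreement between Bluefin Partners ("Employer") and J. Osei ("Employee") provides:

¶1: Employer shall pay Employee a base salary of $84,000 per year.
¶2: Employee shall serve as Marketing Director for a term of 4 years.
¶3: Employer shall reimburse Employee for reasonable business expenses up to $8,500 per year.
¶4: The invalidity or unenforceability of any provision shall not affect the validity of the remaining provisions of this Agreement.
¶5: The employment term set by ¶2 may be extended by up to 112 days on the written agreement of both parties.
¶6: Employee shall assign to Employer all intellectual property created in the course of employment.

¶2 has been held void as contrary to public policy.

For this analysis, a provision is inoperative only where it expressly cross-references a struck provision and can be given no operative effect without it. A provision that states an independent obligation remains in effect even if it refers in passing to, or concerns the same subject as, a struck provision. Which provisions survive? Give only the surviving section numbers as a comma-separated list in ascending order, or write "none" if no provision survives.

¶2 is struck. The whole of ¶5 is the extension of the employment term, defined by reference to ¶2, so ¶5 cannot stand once ¶2 is removed. ¶4 is a severability clause and preserves every provision that can still be given independent effect. ¶1, ¶3, ¶4, and ¶6 remain in effect.

1, 3, 4, 6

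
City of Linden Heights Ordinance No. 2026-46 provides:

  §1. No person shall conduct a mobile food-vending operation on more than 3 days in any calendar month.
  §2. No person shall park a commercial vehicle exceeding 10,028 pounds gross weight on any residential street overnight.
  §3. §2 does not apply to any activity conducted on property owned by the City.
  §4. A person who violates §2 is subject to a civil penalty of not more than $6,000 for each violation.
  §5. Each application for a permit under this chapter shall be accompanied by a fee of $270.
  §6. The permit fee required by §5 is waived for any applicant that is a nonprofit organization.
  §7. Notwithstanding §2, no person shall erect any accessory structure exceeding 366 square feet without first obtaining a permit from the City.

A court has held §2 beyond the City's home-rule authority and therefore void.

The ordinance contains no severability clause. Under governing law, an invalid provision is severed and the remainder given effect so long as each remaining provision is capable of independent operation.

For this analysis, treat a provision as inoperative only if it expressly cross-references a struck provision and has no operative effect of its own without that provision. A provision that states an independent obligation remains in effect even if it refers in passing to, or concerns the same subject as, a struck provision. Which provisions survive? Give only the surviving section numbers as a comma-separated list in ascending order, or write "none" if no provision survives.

§2 is struck. The only function of §3 is the public-property exemption from §2, so it cannot stand once §2 is removed. §4 merely fixes the civil penalty for violating §2; with §2 gone it has nothing to operate on and falls away. §7 mentions §2 but its own obligation stands independently of §2, so §7 is not affected. With no severability clause, the stated default rule severs what cannot stand and enforces each remaining provision that can operate on its own. That leaves §1, §5, §6, and §7 in effect.

1, 5, 6, 7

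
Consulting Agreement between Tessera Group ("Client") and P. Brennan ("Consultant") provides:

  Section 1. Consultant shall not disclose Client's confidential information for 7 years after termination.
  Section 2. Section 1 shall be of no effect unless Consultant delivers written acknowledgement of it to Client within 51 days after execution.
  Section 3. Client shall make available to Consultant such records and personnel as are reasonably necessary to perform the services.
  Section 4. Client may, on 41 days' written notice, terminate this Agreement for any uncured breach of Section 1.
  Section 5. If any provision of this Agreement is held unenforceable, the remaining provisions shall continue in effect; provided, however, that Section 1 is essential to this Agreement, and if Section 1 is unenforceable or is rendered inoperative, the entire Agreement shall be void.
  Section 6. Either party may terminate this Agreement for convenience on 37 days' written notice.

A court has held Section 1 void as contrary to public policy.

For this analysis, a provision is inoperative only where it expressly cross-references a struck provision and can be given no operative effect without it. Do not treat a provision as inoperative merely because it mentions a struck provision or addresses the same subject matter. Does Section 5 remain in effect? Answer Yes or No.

No

Section 1 is struck. The only function of Section 2 is the acknowledgement condition for Section 1, so it cannot stand once Section 1 is removed. The only function of Section 4 is the termination right for breach of Section 1, so it cannot stand once Section 1 is removed. Section 5 makes Section 1 an essential term, and Section 1 is the provision held invalid; under Section 5, the entire Agreement is therefore void. No provision of the Agreement survives. Section 5 is among the inoperative provisions, so the answer is no.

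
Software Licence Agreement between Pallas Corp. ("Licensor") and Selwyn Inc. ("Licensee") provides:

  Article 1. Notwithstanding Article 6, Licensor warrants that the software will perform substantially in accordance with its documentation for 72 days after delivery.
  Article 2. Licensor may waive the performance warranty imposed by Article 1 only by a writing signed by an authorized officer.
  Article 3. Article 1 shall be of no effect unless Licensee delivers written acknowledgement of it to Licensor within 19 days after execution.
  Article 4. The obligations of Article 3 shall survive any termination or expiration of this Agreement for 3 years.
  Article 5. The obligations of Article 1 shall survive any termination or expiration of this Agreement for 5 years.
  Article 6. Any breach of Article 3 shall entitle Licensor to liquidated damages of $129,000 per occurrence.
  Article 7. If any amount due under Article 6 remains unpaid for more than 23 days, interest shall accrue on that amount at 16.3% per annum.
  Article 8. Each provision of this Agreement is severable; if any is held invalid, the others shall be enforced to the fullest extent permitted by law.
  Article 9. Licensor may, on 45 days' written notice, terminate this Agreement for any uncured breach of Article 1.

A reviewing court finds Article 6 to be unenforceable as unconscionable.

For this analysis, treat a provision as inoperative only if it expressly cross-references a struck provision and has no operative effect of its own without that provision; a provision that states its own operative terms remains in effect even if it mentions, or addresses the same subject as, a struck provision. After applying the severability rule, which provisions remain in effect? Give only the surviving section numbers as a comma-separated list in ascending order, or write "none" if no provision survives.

1, 2, 3, 4, 5, 8, 9

Article 6 is struck. Article 7 does nothing except set the default interest on the liquidated-damages amount by reference to Article 6; with Article 6 gone it has no independent effect and is inoperative. Although Article 1 refers to Article 6, its operative terms do not depend on Article 6, so it remains in effect. Under the severability clause in Article 8, the remaining provisions continue in force. Article 1, Article 2, Article 3, Article 4, Article 5, Article 8, and Article 9 remain in effect.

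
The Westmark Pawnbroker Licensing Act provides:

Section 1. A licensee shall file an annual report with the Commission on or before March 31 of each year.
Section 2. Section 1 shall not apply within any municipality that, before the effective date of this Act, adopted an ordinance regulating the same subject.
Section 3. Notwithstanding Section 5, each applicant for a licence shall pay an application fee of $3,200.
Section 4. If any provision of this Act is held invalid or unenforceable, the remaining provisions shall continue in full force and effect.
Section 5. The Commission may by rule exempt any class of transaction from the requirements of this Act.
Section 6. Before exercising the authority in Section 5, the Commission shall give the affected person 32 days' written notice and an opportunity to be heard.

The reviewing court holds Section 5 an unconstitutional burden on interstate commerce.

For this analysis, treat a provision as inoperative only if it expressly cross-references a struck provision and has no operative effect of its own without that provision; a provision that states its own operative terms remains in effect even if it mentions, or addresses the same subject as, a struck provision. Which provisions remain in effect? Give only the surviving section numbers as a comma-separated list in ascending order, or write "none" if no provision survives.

Section 5 is struck. Section 6 has no operative effect of its own apart from Section 5 and is therefore inoperative. Section 3 mentions Section 5 but its own obligation stands independently of Section 5, so Section 3 is not affected. Section 4 is a severability clause and preserves every provision that can still be given independent effect. Section 1, Section 2, Section 3, and Section 4 remain in effect.

1, 2, 3, 4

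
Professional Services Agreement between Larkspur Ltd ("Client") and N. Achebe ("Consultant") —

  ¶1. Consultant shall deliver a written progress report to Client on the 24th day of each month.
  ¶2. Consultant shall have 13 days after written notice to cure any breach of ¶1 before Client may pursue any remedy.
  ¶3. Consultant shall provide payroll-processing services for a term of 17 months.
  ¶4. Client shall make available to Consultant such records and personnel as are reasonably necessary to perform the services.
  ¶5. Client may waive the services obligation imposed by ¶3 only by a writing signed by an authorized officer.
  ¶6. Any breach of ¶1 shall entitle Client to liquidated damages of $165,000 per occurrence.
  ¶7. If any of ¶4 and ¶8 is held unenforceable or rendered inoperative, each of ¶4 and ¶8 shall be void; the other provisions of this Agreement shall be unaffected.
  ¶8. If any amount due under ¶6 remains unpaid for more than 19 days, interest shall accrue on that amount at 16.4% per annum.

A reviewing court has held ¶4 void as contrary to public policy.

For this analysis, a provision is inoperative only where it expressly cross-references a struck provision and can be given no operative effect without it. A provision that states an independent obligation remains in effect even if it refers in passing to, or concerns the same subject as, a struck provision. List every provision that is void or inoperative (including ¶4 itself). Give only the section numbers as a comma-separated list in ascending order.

¶4 is struck. No other provision's operative terms depend on ¶4. ¶7 declares ¶4 and ¶8 mutually dependent; since one of them has fallen, all of them are of no effect. That brings down ¶8 as well. The remainder continues in force under ¶7. That leaves ¶1, ¶2, ¶3, ¶5, ¶6, and ¶7 in effect.

4, 8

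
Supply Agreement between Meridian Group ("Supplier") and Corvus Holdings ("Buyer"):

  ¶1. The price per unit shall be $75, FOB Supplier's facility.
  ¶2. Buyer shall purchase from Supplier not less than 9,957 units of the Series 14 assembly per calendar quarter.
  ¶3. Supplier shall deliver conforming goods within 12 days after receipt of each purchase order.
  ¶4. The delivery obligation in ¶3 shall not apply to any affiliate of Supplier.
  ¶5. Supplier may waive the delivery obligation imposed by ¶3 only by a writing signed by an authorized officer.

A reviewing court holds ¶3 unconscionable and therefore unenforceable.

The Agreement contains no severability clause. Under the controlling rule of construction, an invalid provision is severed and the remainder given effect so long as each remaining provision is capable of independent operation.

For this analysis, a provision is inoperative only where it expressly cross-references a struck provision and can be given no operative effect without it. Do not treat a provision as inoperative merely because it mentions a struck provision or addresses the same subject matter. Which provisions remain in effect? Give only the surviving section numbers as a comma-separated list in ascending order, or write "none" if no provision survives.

¶3 is struck. ¶4 has no operative effect of its own apart from ¶3 and is therefore inoperative. The only function of ¶5 is the waiver condition for ¶3, so it cannot stand once ¶3 is removed. Under the stated default rule, only provisions that cannot operate independently fall away; the rest are enforced. The provisions still in force are ¶1 and ¶2.

1, 2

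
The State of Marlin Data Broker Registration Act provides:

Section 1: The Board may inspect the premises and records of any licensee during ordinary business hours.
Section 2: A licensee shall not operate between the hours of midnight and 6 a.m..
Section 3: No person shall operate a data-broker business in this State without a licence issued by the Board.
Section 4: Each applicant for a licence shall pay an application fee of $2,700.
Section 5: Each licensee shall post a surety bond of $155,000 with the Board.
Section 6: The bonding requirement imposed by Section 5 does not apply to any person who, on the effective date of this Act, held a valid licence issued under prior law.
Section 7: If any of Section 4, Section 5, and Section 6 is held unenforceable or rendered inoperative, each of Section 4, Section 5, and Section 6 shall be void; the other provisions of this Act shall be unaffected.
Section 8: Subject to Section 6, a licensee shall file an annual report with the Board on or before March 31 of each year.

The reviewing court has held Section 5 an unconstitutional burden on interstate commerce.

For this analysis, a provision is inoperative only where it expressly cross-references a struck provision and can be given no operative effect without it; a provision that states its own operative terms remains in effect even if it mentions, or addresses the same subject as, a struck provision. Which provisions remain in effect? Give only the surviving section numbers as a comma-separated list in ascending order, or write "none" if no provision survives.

1, 2, 3, 7, 8

Section 5 is struck. Section 6 operates only by reference to Section 5, so it falls with Section 5. Although Section 8 refers to Section 6, its operative terms do not depend on Section 6, so it remains in effect. Section 7 declares Section 4, Section 5, and Section 6 mutually dependent; since one of them has fallen, all of them are of no effect. That brings down Section 4 as well. The remainder continues in force under Section 7. That leaves Section 1, Section 2, Section 3, Section 7, and Section 8 in effect.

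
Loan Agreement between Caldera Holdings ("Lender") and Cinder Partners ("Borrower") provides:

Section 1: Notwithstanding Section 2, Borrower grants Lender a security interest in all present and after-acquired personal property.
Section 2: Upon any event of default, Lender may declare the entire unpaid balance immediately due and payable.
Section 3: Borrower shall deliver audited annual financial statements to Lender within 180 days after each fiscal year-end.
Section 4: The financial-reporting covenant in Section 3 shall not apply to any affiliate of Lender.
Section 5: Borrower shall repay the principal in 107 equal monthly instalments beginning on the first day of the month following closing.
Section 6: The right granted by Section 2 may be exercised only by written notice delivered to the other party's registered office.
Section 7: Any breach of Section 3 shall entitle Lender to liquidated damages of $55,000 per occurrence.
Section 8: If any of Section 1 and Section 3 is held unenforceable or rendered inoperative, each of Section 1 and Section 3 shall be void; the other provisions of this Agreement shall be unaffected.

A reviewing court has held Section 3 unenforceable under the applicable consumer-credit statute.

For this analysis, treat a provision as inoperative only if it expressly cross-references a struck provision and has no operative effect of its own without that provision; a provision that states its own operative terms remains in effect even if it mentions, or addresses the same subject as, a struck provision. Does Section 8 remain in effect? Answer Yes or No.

Yes

Section 3 is struck. Section 4 does nothing except set the carve-out from the financial-reporting covenant by reference to Section 3; with Section 3 gone it has no independent effect and is inoperative. Section 7 operates only by reference to Section 3, so it falls with Section 3. Section 8 declares Section 1 and Section 3 mutually dependent; since one of them has fallen, all of them are of no effect. That brings down Section 1 as well. The remainder continues in force under Section 8. That leaves Section 2, Section 5, Section 6, and Section 8 in effect. Section 8 is among the surviving provisions, so the answer is yes.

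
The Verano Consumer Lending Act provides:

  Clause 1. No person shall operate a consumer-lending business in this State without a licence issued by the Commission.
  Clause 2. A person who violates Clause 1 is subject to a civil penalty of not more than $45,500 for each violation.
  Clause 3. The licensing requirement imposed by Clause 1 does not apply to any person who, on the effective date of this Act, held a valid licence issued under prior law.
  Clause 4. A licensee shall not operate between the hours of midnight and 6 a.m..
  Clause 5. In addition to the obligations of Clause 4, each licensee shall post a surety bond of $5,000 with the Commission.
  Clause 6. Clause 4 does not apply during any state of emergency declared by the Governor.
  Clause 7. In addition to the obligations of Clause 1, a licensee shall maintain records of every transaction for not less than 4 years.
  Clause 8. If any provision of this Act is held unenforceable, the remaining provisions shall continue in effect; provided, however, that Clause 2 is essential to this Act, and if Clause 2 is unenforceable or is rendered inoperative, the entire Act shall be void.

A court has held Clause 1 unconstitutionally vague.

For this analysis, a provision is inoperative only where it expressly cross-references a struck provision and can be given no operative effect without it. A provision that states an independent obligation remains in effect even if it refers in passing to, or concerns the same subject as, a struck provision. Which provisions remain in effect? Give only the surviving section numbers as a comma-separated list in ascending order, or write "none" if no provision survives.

Clause 1 is struck. Clause 2 merely fixes the civil penalty for violating Clause 1; with Clause 1 gone it has nothing to operate on and falls away. Clause 3 merely fixes the grandfather exemption from Clause 1; with Clause 1 gone it has nothing to operate on and falls away. Clause 8 makes Clause 2 an essential term, and Clause 2 has been rendered inoperative by the cascade; under Clause 8, the entire Act is therefore void. No provision of the Act survives.

none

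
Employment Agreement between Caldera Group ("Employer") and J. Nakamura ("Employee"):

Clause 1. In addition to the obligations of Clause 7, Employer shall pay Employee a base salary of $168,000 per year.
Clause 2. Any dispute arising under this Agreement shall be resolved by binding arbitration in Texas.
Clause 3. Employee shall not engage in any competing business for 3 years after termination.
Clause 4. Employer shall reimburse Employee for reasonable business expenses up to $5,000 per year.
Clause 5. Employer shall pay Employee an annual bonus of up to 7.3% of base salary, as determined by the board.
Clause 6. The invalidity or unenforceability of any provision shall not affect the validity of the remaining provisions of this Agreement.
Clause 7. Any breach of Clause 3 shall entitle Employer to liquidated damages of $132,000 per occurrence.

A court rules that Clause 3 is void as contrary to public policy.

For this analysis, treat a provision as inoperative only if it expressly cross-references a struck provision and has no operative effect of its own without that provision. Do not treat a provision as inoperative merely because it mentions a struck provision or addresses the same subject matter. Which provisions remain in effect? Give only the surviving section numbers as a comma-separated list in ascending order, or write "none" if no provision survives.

Clause 3 is struck. Clause 7 operates only by reference to Clause 3, so it falls with Clause 3. Although Clause 1 refers to Clause 7, its operative terms do not depend on Clause 7, so it remains in effect. Under the severability clause in Clause 6, the remaining provisions continue in force. Clause 1, Clause 2, Clause 4, Clause 5, and Clause 6 remain in effect.

1, 2, 4, 5, 6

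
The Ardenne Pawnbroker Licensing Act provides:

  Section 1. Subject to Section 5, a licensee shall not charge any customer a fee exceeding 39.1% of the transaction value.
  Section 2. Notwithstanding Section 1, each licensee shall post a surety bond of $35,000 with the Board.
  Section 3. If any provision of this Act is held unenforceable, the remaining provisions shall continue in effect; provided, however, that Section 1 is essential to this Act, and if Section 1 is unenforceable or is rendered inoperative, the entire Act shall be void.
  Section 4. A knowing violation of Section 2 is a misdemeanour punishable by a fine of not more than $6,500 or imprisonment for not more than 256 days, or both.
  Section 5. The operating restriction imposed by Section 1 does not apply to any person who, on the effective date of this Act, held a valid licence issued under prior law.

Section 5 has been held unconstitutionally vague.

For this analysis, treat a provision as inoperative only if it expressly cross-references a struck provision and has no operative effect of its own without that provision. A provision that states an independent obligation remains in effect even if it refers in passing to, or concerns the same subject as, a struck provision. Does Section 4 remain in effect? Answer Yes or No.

Yes

Section 5 is struck. Although Section 1 refers to Section 5, its operative terms do not depend on Section 5, so it remains in effect. No other provision's operative terms depend on Section 5. Section 3 makes Section 1 an essential term, but Section 1 is unaffected, so the severability proviso in Section 3 preserves the remaining provisions. The provisions still in force are Section 1, Section 2, Section 3, and Section 4. Section 4 is among the surviving provisions, so the answer is yes.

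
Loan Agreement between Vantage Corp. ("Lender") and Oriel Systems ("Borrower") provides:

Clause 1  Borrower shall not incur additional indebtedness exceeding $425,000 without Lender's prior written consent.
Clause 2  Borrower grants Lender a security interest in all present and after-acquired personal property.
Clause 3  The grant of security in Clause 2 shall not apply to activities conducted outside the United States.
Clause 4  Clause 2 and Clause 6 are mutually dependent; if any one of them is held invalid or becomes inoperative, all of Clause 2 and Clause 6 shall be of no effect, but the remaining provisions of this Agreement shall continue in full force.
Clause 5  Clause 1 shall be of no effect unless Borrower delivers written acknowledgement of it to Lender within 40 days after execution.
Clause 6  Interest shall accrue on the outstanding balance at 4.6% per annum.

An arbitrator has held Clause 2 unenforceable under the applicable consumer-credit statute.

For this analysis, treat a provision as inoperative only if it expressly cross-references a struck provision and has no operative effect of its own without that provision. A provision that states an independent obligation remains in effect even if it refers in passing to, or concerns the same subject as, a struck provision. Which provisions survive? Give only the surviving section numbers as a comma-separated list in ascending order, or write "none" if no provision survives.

Clause 2 is struck. The whole of Clause 3 is the carve-out from the grant of security, defined by reference to Clause 2, so Clause 3 cannot stand once Clause 2 is removed. Clause 4 declares Clause 2 and Clause 6 mutually dependent; since one of them has fallen, all of them are of no effect. That brings down Clause 6 as well. The remainder continues in force under Clause 4. Clause 1, Clause 4, and Clause 5 remain in effect.

1, 4, 5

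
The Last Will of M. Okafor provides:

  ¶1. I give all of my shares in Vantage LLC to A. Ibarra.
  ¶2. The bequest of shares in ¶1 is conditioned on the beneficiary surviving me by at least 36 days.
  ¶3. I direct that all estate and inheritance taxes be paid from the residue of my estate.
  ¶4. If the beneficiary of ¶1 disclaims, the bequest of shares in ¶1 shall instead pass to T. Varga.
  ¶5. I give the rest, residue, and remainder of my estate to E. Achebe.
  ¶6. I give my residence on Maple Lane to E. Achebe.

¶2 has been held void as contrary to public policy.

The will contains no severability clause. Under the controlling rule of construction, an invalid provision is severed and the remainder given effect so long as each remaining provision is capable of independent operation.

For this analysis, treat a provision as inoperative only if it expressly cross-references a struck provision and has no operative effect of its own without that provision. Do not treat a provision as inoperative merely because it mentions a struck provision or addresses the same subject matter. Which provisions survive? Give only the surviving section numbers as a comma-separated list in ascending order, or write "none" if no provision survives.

1, 3, 4, 5, 6

¶2 is struck. No other provision's operative terms depend on ¶2. With no severability clause, the stated default rule severs what cannot stand and enforces each remaining provision that can operate on its own. That leaves ¶1, ¶3, ¶4, ¶5, and ¶6 in effect.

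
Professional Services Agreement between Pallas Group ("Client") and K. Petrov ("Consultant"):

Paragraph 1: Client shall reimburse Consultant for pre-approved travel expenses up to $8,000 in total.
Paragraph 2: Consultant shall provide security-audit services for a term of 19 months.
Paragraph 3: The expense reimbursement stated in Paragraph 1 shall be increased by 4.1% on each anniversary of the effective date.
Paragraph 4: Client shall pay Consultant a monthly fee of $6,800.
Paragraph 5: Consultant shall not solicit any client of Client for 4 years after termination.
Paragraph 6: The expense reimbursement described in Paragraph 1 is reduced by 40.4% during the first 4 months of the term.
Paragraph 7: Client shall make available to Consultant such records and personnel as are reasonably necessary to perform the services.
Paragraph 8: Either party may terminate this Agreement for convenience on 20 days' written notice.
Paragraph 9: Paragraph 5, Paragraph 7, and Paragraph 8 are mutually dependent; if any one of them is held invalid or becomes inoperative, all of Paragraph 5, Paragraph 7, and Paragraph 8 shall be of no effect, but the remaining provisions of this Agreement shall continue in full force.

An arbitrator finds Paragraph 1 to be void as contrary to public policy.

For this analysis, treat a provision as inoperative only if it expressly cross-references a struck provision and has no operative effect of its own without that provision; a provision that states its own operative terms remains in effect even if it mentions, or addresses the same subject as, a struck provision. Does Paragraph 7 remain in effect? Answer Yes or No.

Paragraph 1 is struck. The whole of Paragraph 3 is the escalation of the expense reimbursement, defined by reference to Paragraph 1, so Paragraph 3 cannot stand once Paragraph 1 is removed. The whole of Paragraph 6 is the introductory reduction to the expense reimbursement, defined by reference to Paragraph 1, so Paragraph 6 cannot stand once Paragraph 1 is removed. Paragraph 9 ties Paragraph 5, Paragraph 7, and Paragraph 8 together, but none of those is affected here; the remaining provisions continue in force under Paragraph 9. Paragraph 2, Paragraph 4, Paragraph 5, Paragraph 7, Paragraph 8, and Paragraph 9 remain in effect. Paragraph 7 is among the surviving provisions, so the answer is yes.

Yes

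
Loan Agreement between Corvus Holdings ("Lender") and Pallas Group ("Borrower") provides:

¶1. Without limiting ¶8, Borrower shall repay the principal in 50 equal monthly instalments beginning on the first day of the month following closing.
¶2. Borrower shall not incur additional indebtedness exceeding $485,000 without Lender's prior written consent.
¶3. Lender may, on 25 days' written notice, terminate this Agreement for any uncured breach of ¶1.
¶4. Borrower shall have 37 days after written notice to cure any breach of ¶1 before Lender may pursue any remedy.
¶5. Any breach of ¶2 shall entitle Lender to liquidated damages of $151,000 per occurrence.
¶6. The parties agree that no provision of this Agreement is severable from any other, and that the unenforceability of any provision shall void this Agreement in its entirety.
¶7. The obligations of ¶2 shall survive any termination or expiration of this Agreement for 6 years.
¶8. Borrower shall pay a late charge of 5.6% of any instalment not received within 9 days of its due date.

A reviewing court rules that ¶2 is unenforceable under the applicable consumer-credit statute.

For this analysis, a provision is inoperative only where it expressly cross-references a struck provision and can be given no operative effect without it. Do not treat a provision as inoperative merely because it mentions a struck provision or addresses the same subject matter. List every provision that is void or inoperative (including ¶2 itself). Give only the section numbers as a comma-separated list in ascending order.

1, 2, 3, 4, 5, 6, 7, 8

¶2 is struck. ¶5 has no operative effect of its own apart from ¶2 and is therefore inoperative. ¶7 merely fixes the survival period for ¶2; with ¶2 gone it has nothing to operate on and falls away. ¶6 provides that the Agreement is not severable, so the invalidity of any one provision voids the entire Agreement. No provision of the Agreement survives.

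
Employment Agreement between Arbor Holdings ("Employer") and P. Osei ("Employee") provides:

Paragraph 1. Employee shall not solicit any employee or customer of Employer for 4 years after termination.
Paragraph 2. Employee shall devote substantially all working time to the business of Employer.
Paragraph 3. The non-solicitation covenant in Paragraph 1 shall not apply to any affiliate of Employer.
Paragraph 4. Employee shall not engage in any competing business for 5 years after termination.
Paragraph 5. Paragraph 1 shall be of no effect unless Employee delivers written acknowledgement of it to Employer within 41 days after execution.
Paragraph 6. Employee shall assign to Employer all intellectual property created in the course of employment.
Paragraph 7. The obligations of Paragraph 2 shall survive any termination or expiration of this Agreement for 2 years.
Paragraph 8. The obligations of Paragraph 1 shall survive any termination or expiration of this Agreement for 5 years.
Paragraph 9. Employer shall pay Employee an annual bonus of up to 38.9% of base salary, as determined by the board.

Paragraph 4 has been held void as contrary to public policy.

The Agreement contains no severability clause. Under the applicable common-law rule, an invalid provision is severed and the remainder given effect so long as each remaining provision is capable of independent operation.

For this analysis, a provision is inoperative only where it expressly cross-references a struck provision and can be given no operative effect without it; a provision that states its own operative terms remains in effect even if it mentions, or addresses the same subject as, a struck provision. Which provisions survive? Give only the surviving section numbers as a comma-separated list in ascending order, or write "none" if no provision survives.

1, 2, 3, 5, 6, 7, 8, 9

Paragraph 4 is struck. Nothing else in the Agreement is defined by reference to Paragraph 4. With no severability clause, the stated default rule severs what cannot stand and enforces each remaining provision that can operate on its own. That leaves Paragraph 1, Paragraph 2, Paragraph 3, Paragraph 5, Paragraph 6, Paragraph 7, Paragraph 8, and Paragraph 9 in effect.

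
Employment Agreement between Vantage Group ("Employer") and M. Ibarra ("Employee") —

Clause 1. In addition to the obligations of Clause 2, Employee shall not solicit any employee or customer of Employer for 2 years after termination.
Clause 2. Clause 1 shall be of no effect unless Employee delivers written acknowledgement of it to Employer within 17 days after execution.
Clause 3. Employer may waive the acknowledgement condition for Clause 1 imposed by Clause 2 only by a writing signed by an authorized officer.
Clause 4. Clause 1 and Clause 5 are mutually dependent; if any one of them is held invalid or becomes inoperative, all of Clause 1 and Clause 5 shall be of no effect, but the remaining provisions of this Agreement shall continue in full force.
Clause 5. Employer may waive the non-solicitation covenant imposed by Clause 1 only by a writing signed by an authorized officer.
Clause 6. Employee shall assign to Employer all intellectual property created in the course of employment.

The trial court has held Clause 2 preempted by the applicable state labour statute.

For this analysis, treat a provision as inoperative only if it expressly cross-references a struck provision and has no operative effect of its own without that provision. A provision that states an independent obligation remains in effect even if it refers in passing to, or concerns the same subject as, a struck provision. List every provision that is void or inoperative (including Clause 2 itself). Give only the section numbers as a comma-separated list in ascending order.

Clause 2 is struck. The only function of Clause 3 is the waiver condition for Clause 2, so it cannot stand once Clause 2 is removed. Although Clause 1 refers to Clause 2, its operative terms do not depend on Clause 2, so it remains in effect. Clause 4 ties Clause 1 and Clause 5 together, but none of those is affected here; the remaining provisions continue in force under Clause 4. Clause 1, Clause 4, Clause 5, and Clause 6 remain in effect.

2, 3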